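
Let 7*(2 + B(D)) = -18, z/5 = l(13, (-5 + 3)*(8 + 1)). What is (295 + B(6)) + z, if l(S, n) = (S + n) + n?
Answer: 1228/7 ≈ 175.43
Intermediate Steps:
l(S, n) = S + 2*n
z = -115 (z = 5*(13 + 2*((-5 + 3)*(8 + 1))) = 5*(13 + 2*(-2*9)) = 5*(13 + 2*(-18)) = 5*(13 - 36) = 5*(-23) = -115)
B(D) = -32/7 (B(D) = -2 + (⅐)*(-18) = -2 - 18/7 = -32/7)
(295 + B(6)) + z = (295 - 32/7) - 115 = 2033/7 - 115 = 1228/7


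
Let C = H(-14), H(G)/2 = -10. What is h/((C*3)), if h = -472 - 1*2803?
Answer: 655/12 ≈ 54.583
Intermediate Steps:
H(G) = -20 (H(G) = 2*(-10) = -20)
C = -20
h = -3275 (h = -472 - 2803 = -3275)
h/((C*3)) = -3275/((-20*3)) = -3275/(-60) = -3275*(-1/60) = 655/12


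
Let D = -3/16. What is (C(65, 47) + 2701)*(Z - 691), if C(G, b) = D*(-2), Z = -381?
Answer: -2895874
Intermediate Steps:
D = -3/16 (D = -3*1/16 = -3/16 ≈ -0.18750)
C(G, b) = 3/8 (C(G, b) = -3/16*(-2) = 3/8)
(C(65, 47) + 2701)*(Z - 691) = (3/8 + 2701)*(-381 - 691) = (21611/8)*(-1072) = -2895874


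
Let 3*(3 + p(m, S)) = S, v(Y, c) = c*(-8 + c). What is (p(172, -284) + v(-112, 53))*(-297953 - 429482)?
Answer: -4991658970/3 ≈ -1.6639e+9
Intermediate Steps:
p(m, S) = -3 + S/3
(p(172, -284) + v(-112, 53))*(-297953 - 429482) = ((-3 + (1/3)*(-284)) + 53*(-8 + 53))*(-297953 - 429482) = ((-3 - 284/3) + 53*45)*(-727435) = (-293/3 + 2385)*(-727435) = (6862/3)*(-727435) = -4991658970/3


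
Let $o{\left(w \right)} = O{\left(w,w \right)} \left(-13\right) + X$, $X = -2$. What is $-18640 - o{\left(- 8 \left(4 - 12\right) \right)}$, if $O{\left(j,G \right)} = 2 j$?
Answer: $-16974$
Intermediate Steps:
$o{\left(w \right)} = -2 - 26 w$ ($o{\left(w \right)} = 2 w \left(-13\right) - 2 = - 26 w - 2 = -2 - 26 w$)
$-18640 - o{\left(- 8 \left(4 - 12\right) \right)} = -18640 - \left(-2 - 26 \left(- 8 \left(4 - 12\right)\right)\right) = -18640 - \left(-2 - 26 \left(\left(-8\right) \left(-8\right)\right)\right) = -18640 - \left(-2 - 1664\right) = -18640 - -1666 = -18640 + 1666 = -16974$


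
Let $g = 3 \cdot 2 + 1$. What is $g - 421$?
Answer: $-414$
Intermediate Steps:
$g = 7$ ($g = 6 + 1 = 7$)
$g - 421 = 7 - 421 = -414$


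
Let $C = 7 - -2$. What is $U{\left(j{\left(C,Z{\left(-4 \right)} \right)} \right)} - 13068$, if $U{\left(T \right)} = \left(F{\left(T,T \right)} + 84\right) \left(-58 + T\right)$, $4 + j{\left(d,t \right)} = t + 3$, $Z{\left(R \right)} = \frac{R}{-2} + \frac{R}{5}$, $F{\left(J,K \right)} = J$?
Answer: $- \frac{448369}{25} \approx -17935.0$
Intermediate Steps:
$Z{\left(R \right)} = - \frac{3 R}{10}$ ($Z{\left(R \right)} = R \left(- \frac{1}{2}\right) + R \frac{1}{5} = - \frac{R}{2} + \frac{R}{5} = - \frac{3 R}{10}$)
$C = 9$ ($C = 7 + 2 = 9$)
$j{\left(d,t \right)} = -1 + t$ ($j{\left(d,t \right)} = -4 + \left(t + 3\right) = -4 + \left(3 + t\right) = -1 + t$)
$U{\left(T \right)} = \left(-58 + T\right) \left(84 + T\right)$ ($U{\left(T \right)} = \left(T + 84\right) \left(-58 + T\right) = \left(84 + T\right) \left(-58 + T\right) = \left(-58 + T\right) \left(84 + T\right)$)
$U{\left(j{\left(C,Z{\left(-4 \right)} \right)} \right)} - 13068 = \left(-4872 + \left(-1 - - \frac{6}{5}\right)^{2} + 26 \left(-1 - - \frac{6}{5}\right)\right) - 13068 = \left(-4872 + \left(-1 + \frac{6}{5}\right)^{2} + 26 \left(-1 + \frac{6}{5}\right)\right) - 13068 = \left(-4872 + \left(\frac{1}{5}\right)^{2} + 26 \cdot \frac{1}{5}\right) - 13068 = \left(-4872 + \frac{1}{25} + \frac{26}{5}\right) - 13068 = - \frac{121669}{25} - 13068 = - \frac{448369}{25}$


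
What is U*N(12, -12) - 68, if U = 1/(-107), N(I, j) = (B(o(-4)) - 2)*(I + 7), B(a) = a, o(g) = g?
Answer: -7162/107 ≈ -66.935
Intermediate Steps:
N(I, j) = -42 - 6*I (N(I, j) = (-4 - 2)*(I + 7) = -6*(7 + I) = -42 - 6*I)
U = -1/107 ≈ -0.0093458
U*N(12, -12) - 68 = -(-42 - 6*12)/107 - 68 = -(-42 - 72)/107 - 68 = -1/107*(-114) - 68 = 114/107 - 68 = -7162/107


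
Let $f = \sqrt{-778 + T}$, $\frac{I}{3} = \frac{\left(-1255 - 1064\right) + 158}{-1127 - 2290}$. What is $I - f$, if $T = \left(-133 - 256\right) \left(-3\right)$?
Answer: $\frac{2161}{1139} - \sqrt{389} \approx -17.826$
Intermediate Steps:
$T = 1167$ ($T = \left(-133 - 256\right) \left(-3\right) = \left(-389\right) \left(-3\right) = 1167$)
$I = \frac{2161}{1139}$ ($I = 3 \frac{\left(-1255 - 1064\right) + 158}{-1127 - 2290} = 3 \frac{\left(-1255 - 1064\right) + 158}{-3417} = 3 \left(-2319 + 158\right) \left(- \frac{1}{3417}\right) = 3 \left(\left(-2161\right) \left(- \frac{1}{3417}\right)\right) = 3 \cdot \frac{2161}{3417} = \frac{2161}{1139} \approx 1.8973$)
$f = \sqrt{389}$ ($f = \sqrt{-778 + 1167} = \sqrt{389} \approx 19.723$)
$I - f = \frac{2161}{1139} - \sqrt{389}$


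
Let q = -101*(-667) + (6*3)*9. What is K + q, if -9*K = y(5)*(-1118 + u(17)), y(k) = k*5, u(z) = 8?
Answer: 211837/3 ≈ 70612.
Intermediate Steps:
y(k) = 5*k
K = 9250/3 (K = -5*5*(-1118 + 8)/9 = -25*(-1110)/9 = -⅑*(-27750) = 9250/3 ≈ 3083.3)
q = 67529 (q = 67367 + 18*9 = 67367 + 162 = 67529)
K + q = 9250/3 + 67529 = 211837/3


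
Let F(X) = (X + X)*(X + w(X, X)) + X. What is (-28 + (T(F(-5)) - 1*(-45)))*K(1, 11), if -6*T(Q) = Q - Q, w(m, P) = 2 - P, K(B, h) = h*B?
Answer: 187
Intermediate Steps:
K(B, h) = B*h
F(X) = 5*X (F(X) = (X + X)*(X + (2 - X)) + X = (2*X)*2 + X = 4*X + X = 5*X)
T(Q) = 0 (T(Q) = -(Q - Q)/6 = -⅙*0 = 0)
(-28 + (T(F(-5)) - 1*(-45)))*K(1, 11) = (-28 + (0 - 1*(-45)))*(1*11) = (-28 + (0 + 45))*11 = (-28 + 45)*11 = 17*11 = 187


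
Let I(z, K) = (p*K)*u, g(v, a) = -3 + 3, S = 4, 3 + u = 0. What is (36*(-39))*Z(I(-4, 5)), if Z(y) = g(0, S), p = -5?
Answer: 0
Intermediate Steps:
u = -3 (u = -3 + 0 = -3)
g(v, a) = 0
I(z, K) = 15*K (I(z, K) = -5*K*(-3) = 15*K)
Z(y) = 0
(36*(-39))*Z(I(-4, 5)) = (36*(-39))*0 = -1404*0 = 0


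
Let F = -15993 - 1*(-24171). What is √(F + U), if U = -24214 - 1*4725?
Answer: I*√20761 ≈ 144.09*I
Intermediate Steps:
F = 8178 (F = -15993 + 24171 = 8178)
U = -28939 (U = -24214 - 4725 = -28939)
√(F + U) = √(8178 - 28939) = √(-20761) = I*√20761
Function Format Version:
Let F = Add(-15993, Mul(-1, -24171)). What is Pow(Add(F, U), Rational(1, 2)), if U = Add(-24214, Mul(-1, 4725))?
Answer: Mul(I, Pow(20761, Rational(1, 2))) ≈ Mul(144.09, I)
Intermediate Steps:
F = 8178 (F = Add(-15993, 24171) = 8178)
U = -28939 (U = Add(-24214, -4725) = -28939)
Pow(Add(F, U), Rational(1, 2)) = Pow(Add(8178, -28939), Rational(1, 2)) = Pow(-20761, Rational(1, 2)) = Mul(I, Pow(20761, Rational(1, 2)))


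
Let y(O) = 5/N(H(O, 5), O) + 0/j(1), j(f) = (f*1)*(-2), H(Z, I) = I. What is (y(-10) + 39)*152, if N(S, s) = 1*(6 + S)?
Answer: 65968/11 ≈ 5997.1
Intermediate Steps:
N(S, s) = 6 + S
j(f) = -2*f (j(f) = f*(-2) = -2*f)
y(O) = 5/11 (y(O) = 5/(6 + 5) + 0/((-2*1)) = 5/11 + 0/(-2) = 5*(1/11) + 0*(-1/2) = 5/11 + 0 = 5/11)
(y(-10) + 39)*152 = (5/11 + 39)*152 = (434/11)*152 = 65968/11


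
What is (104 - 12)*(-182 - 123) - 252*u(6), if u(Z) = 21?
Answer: -33352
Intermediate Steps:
(104 - 12)*(-182 - 123) - 252*u(6) = (104 - 12)*(-182 - 123) - 252*21 = 92*(-305) - 5292 = -28060 - 5292 = -33352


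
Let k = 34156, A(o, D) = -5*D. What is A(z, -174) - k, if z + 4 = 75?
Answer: -33286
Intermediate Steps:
z = 71 (z = -4 + 75 = 71)
A(z, -174) - k = -5*(-174) - 1*34156 = 870 - 34156 = -33286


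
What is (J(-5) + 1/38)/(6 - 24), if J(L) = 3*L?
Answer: 569/684 ≈ 0.83187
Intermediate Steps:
(J(-5) + 1/38)/(6 - 24) = (3*(-5) + 1/38)/(6 - 24) = (-15 + 1/38)/(-18) = -1/18*(-569/38) = 569/684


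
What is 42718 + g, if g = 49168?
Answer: 91886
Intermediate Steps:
42718 + g = 42718 + 49168 = 91886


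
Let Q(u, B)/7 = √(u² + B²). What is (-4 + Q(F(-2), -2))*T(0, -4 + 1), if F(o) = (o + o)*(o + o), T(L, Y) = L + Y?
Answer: 12 - 42*√65 ≈ -326.61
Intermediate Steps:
F(o) = 4*o² (F(o) = (2*o)*(2*o) = 4*o²)
Q(u, B) = 7*√(B² + u²) (Q(u, B) = 7*√(u² + B²) = 7*√(B² + u²))
(-4 + Q(F(-2), -2))*T(0, -4 + 1) = (-4 + 7*√((-2)² + (4*(-2)²)²))*(0 + (-4 + 1)) = (-4 + 7*√(4 + (4*4)²))*(0 - 3) = (-4 + 7*√(4 + 16²))*(-3) = (-4 + 7*√(4 + 256))*(-3) = (-4 + 7*√260)*(-3) = (-4 + 7*(2*√65))*(-3) = (-4 + 14*√65)*(-3) = 12 - 42*√65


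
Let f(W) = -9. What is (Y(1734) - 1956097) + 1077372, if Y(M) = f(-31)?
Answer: -878734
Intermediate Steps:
Y(M) = -9
(Y(1734) - 1956097) + 1077372 = (-9 - 1956097) + 1077372 = -1956106 + 1077372 = -878734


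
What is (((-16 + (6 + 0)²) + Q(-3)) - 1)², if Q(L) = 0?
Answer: 361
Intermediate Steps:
(((-16 + (6 + 0)²) + Q(-3)) - 1)² = (((-16 + (6 + 0)²) + 0) - 1)² = (((-16 + 6²) + 0) - 1)² = (((-16 + 36) + 0) - 1)² = ((20 + 0) - 1)² = (20 - 1)² = 19² = 361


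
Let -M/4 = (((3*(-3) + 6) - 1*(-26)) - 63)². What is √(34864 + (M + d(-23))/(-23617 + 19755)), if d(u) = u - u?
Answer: 4*√8125356419/1931 ≈ 186.72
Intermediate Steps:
d(u) = 0
M = -6400 (M = -4*(((3*(-3) + 6) - 1*(-26)) - 63)² = -4*(((-9 + 6) + 26) - 63)² = -4*((-3 + 26) - 63)² = -4*(23 - 63)² = -4*(-40)² = -4*1600 = -6400)
√(34864 + (M + d(-23))/(-23617 + 19755)) = √(34864 + (-6400 + 0)/(-23617 + 19755)) = √(34864 - 6400/(-3862)) = √(34864 - 6400*(-1/3862)) = √(34864 + 3200/1931) = √(67325584/1931) = 4*√8125356419/1931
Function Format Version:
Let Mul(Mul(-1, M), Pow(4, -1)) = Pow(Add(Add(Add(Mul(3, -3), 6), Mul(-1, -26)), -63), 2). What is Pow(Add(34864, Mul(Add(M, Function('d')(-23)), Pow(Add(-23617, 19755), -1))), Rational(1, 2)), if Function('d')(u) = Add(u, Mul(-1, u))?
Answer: Mul(Rational(4, 1931), Pow(8125356419, Rational(1, 2))) ≈ 186.72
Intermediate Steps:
Function('d')(u) = 0
M = -6400 (M = Mul(-4, Pow(Add(Add(Add(Mul(3, -3), 6), Mul(-1, -26)), -63), 2)) = Mul(-4, Pow(Add(Add(Add(-9, 6), 26), -63), 2)) = Mul(-4, Pow(Add(Add(-3, 26), -63), 2)) = Mul(-4, Pow(Add(23, -63), 2)) = Mul(-4, Pow(-40, 2)) = Mul(-4, 1600) = -6400)
Pow(Add(34864, Mul(Add(M, Function('d')(-23)), Pow(Add(-23617, 19755), -1))), Rational(1, 2)) = Pow(Add(34864, Mul(Add(-6400, 0), Pow(Add(-23617, 19755), -1))), Rational(1, 2)) = Pow(Add(34864, Mul(-6400, Pow(-3862, -1))), Rational(1, 2)) = Pow(Add(34864, Mul(-6400, Rational(-1, 3862))), Rational(1, 2)) = Pow(Add(34864, Rational(3200, 1931)), Rational(1, 2)) = Pow(Rational(67325584, 1931), Rational(1, 2)) = Mul(Rational(4, 1931), Pow(8125356419, Rational(1, 2)))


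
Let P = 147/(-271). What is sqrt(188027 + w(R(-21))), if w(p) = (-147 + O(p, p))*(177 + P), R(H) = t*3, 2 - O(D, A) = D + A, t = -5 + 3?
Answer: sqrt(12085314647)/271 ≈ 405.66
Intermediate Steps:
t = -2
O(D, A) = 2 - A - D (O(D, A) = 2 - (D + A) = 2 - (A + D) = 2 + (-A - D) = 2 - A - D)
P = -147/271 (P = 147*(-1/271) = -147/271 ≈ -0.54244)
R(H) = -6 (R(H) = -2*3 = -6)
w(p) = -6933900/271 - 95640*p/271 (w(p) = (-147 + (2 - p - p))*(177 - 147/271) = (-147 + (2 - 2*p))*(47820/271) = (-145 - 2*p)*(47820/271) = -6933900/271 - 95640*p/271)
sqrt(188027 + w(R(-21))) = sqrt(188027 + (-6933900/271 - 95640/271*(-6))) = sqrt(188027 + (-6933900/271 + 573840/271)) = sqrt(188027 - 6360060/271) = sqrt(44595257/271) = sqrt(12085314647)/271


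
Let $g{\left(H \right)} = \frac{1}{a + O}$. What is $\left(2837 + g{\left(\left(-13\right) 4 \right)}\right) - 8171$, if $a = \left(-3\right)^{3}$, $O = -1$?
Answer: $- \frac{149353}{28} \approx -5334.0$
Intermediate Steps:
$a = -27$
$g{\left(H \right)} = - \frac{1}{28}$ ($g{\left(H \right)} = \frac{1}{-27 - 1} = \frac{1}{-28} = - \frac{1}{28}$)
$\left(2837 + g{\left(\left(-13\right) 4 \right)}\right) - 8171 = \left(2837 - \frac{1}{28}\right) - 8171 = \frac{79435}{28} - 8171 = - \frac{149353}{28}$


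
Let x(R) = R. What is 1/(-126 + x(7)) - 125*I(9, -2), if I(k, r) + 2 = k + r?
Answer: -74376/119 ≈ -625.01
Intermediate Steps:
I(k, r) = -2 + k + r (I(k, r) = -2 + (k + r) = -2 + k + r)
1/(-126 + x(7)) - 125*I(9, -2) = 1/(-126 + 7) - 125*(-2 + 9 - 2) = 1/(-119) - 125*5 = -1/119 - 625 = -74376/119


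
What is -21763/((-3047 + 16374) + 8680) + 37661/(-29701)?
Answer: -1475188490/653629907 ≈ -2.2569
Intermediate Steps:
-21763/((-3047 + 16374) + 8680) + 37661/(-29701) = -21763/(13327 + 8680) + 37661*(-1/29701) = -21763/22007 - 37661/29701 = -1475188490/653629907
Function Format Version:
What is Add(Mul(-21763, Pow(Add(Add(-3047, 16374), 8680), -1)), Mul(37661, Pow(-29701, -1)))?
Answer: Rational(-1475188490, 653629907) ≈ -2.2569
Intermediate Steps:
Add(Mul(-21763, Pow(Add(Add(-3047, 16374), 8680), -1)), Mul(37661, Pow(-29701, -1))) = Add(Mul(-21763, Pow(Add(13327, 8680), -1)), Mul(37661, Rational(-1, 29701))) = Add(Mul(-21763, Pow(22007, -1)), Rational(-37661, 29701)) = Add(Mul(-21763, Rational(1, 22007)), Rational(-37661, 29701)) = Add(Rational(-21763, 22007), Rational(-37661, 29701)) = Rational(-1475188490, 653629907)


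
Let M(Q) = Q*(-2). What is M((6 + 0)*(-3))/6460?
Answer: 9/1615 ≈ 0.0055728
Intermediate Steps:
M(Q) = -2*Q
M((6 + 0)*(-3))/6460 = -2*(6 + 0)*(-3)/6460 = -12*(-3)*(1/6460) = -2*(-18)*(1/6460) = 36*(1/6460) = 9/1615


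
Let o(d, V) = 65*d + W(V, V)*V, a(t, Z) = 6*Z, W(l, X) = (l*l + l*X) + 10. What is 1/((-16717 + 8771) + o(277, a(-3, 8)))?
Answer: 1/231723 ≈ 4.3155e-6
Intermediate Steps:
W(l, X) = 10 + l² + X*l (W(l, X) = (l² + X*l) + 10 = 10 + l² + X*l)
o(d, V) = 65*d + V*(10 + 2*V²) (o(d, V) = 65*d + (10 + V² + V*V)*V = 65*d + (10 + V² + V²)*V = 65*d + (10 + 2*V²)*V = 65*d + V*(10 + 2*V²))
1/((-16717 + 8771) + o(277, a(-3, 8))) = 1/((-16717 + 8771) + (65*277 + 2*(6*8)*(5 + (6*8)²))) = 1/(-7946 + (18005 + 2*48*(5 + 48²))) = 1/(-7946 + (18005 + 2*48*(5 + 2304))) = 1/(-7946 + (18005 + 2*48*2309)) = 1/(-7946 + (18005 + 221664)) = 1/(-7946 + 239669) = 1/231723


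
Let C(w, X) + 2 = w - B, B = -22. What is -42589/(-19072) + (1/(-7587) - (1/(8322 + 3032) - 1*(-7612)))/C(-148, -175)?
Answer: 101370866224255/1642915443456 ≈ 61.702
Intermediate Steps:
C(w, X) = 20 + w (C(w, X) = -2 + (w - 1*(-22)) = -2 + (w + 22) = -2 + (22 + w) = 20 + w)
-42589/(-19072) + (1/(-7587) - (1/(8322 + 3032) - 1*(-7612)))/C(-148, -175) = -42589/(-19072) + (1/(-7587) - (1/(8322 + 3032) - 1*(-7612)))/(20 - 148) = -42589*(-1/19072) + (-1/7587 - (1/11354 + 7612))/(-128) = 42589/19072 + (-1/7587 - (1/11354 + 7612))*(-1/128) = 42589/19072 + (-1/7587 - 1*86426649/11354)*(-1/128) = 42589/19072 + (-1/7587 - 86426649/11354)*(-1/128) = 42589/19072 - 655718997317/86142798*(-1/128) = 42589/19072 + 655718997317/11026278144 = 101370866224255/1642915443456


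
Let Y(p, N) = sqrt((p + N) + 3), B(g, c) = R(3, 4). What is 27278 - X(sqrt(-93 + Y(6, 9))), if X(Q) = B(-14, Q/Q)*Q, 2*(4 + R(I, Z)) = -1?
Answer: 27278 + 9*sqrt(-93 + 3*sqrt(2))/2 ≈ 27278.0 + 42.395*I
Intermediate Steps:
R(I, Z) = -9/2 (R(I, Z) = -4 + (1/2)*(-1) = -4 - 1/2 = -9/2)
B(g, c) = -9/2
Y(p, N) = sqrt(3 + N + p) (Y(p, N) = sqrt((N + p) + 3) = sqrt(3 + N + p))
X(Q) = -9*Q/2
27278 - X(sqrt(-93 + Y(6, 9))) = 27278 - (-9)*sqrt(-93 + sqrt(3 + 9 + 6))/2 = 27278 - (-9)*sqrt(-93 + sqrt(18))/2 = 27278 - (-9)*sqrt(-93 + 3*sqrt(2))/2 = 27278 + 9*sqrt(-93 + 3*sqrt(2))/2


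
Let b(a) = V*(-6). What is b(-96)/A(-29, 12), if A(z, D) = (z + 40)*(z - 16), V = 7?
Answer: 14/165 ≈ 0.084849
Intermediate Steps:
A(z, D) = (-16 + z)*(40 + z) (A(z, D) = (40 + z)*(-16 + z) = (-16 + z)*(40 + z))
b(a) = -42 (b(a) = 7*(-6) = -42)
b(-96)/A(-29, 12) = -42/(-640 + (-29)**2 + 24*(-29)) = -42/(-640 + 841 - 696) = -42/(-495) = -42*(-1/495) = 14/165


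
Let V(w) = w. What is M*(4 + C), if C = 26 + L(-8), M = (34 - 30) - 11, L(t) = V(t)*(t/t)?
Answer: -154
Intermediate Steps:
L(t) = t (L(t) = t*(t/t) = t*1 = t)
M = -7 (M = 4 - 11 = -7)
C = 18 (C = 26 - 8 = 18)
M*(4 + C) = -7*(4 + 18) = -7*22 = -154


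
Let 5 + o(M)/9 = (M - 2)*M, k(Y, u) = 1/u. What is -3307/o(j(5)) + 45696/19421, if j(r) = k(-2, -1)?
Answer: 65047775/349578 ≈ 186.08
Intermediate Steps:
k(Y, u) = 1/u
j(r) = -1 (j(r) = 1/(-1) = -1)
o(M) = -45 + 9*M*(-2 + M) (o(M) = -45 + 9*((M - 2)*M) = -45 + 9*((-2 + M)*M) = -45 + 9*(M*(-2 + M)) = -45 + 9*M*(-2 + M))
-3307/o(j(5)) + 45696/19421 = -3307/(-45 - 18*(-1) + 9*(-1)²) + 45696/19421 = -3307/(-45 + 18 + 9*1) + 45696*(1/19421) = -3307/(-45 + 18 + 9) + 45696/19421 = -3307/(-18) + 45696/19421 = -3307*(-1/18) + 45696/19421 = 3307/18 + 45696/19421 = 65047775/349578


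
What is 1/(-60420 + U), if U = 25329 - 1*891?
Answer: -1/35982 ≈ -2.7792e-5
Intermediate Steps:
U = 24438 (U = 25329 - 891 = 24438)
1/(-60420 + U) = 1/(-60420 + 24438) = 1/(-35982) = -1/35982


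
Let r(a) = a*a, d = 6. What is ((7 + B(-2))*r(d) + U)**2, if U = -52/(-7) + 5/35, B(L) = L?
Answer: 1723969/49 ≈ 35183.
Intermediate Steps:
r(a) = a**2
U = 53/7 (U = -52*(-1/7) + 5*(1/35) = 52/7 + 1/7 = 53/7 ≈ 7.5714)
((7 + B(-2))*r(d) + U)**2 = ((7 - 2)*6**2 + 53/7)**2 = (5*36 + 53/7)**2 = (180 + 53/7)**2 = (1313/7)**2 = 1723969/49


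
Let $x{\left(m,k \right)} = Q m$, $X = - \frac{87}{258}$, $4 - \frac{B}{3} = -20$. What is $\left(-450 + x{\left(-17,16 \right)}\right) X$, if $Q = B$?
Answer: $\frac{24273}{43} \approx 564.49$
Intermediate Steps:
$B = 72$ ($B = 12 - -60 = 12 + 60 = 72$)
$X = - \frac{29}{86}$ ($X = \left(-87\right) \frac{1}{258} = - \frac{29}{86} \approx -0.33721$)
$Q = 72$
$x{\left(m,k \right)} = 72 m$
$\left(-450 + x{\left(-17,16 \right)}\right) X = \left(-450 + 72 \left(-17\right)\right) \left(- \frac{29}{86}\right) = \left(-450 - 1224\right) \left(- \frac{29}{86}\right) = \left(-1674\right) \left(- \frac{29}{86}\right) = \frac{24273}{43}$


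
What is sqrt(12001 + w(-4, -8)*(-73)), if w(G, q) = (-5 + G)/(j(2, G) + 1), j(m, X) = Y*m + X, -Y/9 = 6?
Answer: sqrt(16421266)/37 ≈ 109.52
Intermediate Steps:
Y = -54 (Y = -9*6 = -54)
j(m, X) = X - 54*m (j(m, X) = -54*m + X = X - 54*m)
w(G, q) = (-5 + G)/(-107 + G) (w(G, q) = (-5 + G)/((G - 54*2) + 1) = (-5 + G)/((G - 108) + 1) = (-5 + G)/((-108 + G) + 1) = (-5 + G)/(-107 + G))
sqrt(12001 + w(-4, -8)*(-73)) = sqrt(12001 + ((-5 - 4)/(-107 - 4))*(-73)) = sqrt(12001 + (-9/(-111))*(-73)) = sqrt(12001 - 1/111*(-9)*(-73)) = sqrt(12001 + (3/37)*(-73)) = sqrt(12001 - 219/37) = sqrt(443818/37) = sqrt(16421266)/37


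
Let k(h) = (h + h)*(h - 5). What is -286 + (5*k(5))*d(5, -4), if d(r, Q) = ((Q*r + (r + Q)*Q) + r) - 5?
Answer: -286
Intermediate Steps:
d(r, Q) = -5 + r + Q*r + Q*(Q + r) (d(r, Q) = ((Q*r + (Q + r)*Q) + r) - 5 = ((Q*r + Q*(Q + r)) + r) - 5 = (r + Q*r + Q*(Q + r)) - 5 = -5 + r + Q*r + Q*(Q + r))
k(h) = 2*h*(-5 + h) (k(h) = (2*h)*(-5 + h) = 2*h*(-5 + h))
-286 + (5*k(5))*d(5, -4) = -286 + (5*(2*5*(-5 + 5)))*(-5 + 5 + (-4)**2 + 2*(-4)*5) = -286 + (5*(2*5*0))*(-5 + 5 + 16 - 40) = -286 + (5*0)*(-24) = -286 + 0*(-24) = -286 + 0 = -286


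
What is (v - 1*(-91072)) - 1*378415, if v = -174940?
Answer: -462283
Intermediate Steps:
(v - 1*(-91072)) - 1*378415 = (-174940 - 1*(-91072)) - 1*378415 = (-174940 + 91072) - 378415 = -83868 - 378415 = -462283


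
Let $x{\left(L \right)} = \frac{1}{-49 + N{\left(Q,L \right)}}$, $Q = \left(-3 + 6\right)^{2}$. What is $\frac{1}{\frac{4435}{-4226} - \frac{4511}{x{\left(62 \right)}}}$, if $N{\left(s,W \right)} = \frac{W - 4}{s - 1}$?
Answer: $\frac{8452}{1591792211} \approx 5.3097 \cdot 10^{-6}$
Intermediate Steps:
$Q = 9$ ($Q = 3^{2} = 9$)
$N{\left(s,W \right)} = \frac{-4 + W}{-1 + s}$
$x{\left(L \right)} = \frac{1}{- \frac{99}{2} + \frac{L}{8}}$ ($x{\left(L \right)} = \frac{1}{-49 + \frac{-4 + L}{-1 + 9}} = \frac{1}{-49 + \frac{-4 + L}{8}} = \frac{1}{-49 + \left(- \frac{1}{2} + \frac{L}{8}\right)} = \frac{1}{- \frac{99}{2} + \frac{L}{8}}$)
$\frac{1}{\frac{4435}{-4226} - \frac{4511}{x{\left(62 \right)}}} = \frac{1}{\frac{4435}{-4226} - \frac{4511}{8 \frac{1}{-396 + 62}}} = \frac{1}{4435 \left(- \frac{1}{4226}\right) - \frac{4511}{8 \frac{1}{-334}}} = \frac{1}{- \frac{4435}{4226} - \frac{4511}{8 \left(- \frac{1}{334}\right)}} = \frac{1}{- \frac{4435}{4226} - \frac{4511}{- \frac{4}{167}}} = \frac{1}{- \frac{4435}{4226} - - \frac{753337}{4}} = \frac{1}{- \frac{4435}{4226} + \frac{753337}{4}} = \frac{1}{\frac{1591792211}{8452}} = \frac{8452}{1591792211}$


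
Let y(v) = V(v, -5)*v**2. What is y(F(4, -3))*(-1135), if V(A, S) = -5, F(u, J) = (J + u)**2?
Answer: 5675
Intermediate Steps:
y(v) = -5*v**2
y(F(4, -3))*(-1135) = -5*(-3 + 4)**4*(-1135) = -5*(1**2)**2*(-1135) = -5*1**2*(-1135) = -5*1*(-1135) = -5*(-1135) = 5675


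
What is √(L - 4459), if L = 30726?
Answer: √26267 ≈ 162.07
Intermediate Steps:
√(L - 4459) = √(30726 - 4459) = √26267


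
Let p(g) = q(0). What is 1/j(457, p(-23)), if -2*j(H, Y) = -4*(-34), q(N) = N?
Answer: -1/68 ≈ -0.014706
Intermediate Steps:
p(g) = 0
j(H, Y) = -68 (j(H, Y) = -(-2)*(-34) = -½*136 = -68)
1/j(457, p(-23)) = 1/(-68) = -1/68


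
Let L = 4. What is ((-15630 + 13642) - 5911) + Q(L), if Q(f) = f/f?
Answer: -7898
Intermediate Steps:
Q(f) = 1
((-15630 + 13642) - 5911) + Q(L) = ((-15630 + 13642) - 5911) + 1 = (-1988 - 5911) + 1 = -7899 + 1 = -7898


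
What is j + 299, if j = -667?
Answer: -368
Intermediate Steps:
j + 299 = -667 + 299 = -368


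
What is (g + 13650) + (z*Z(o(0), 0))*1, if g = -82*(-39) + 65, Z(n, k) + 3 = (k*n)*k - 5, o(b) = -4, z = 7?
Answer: 16857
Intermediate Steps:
Z(n, k) = -8 + n*k² (Z(n, k) = -3 + ((k*n)*k - 5) = -3 + (n*k² - 5) = -3 + (-5 + n*k²) = -8 + n*k²)
g = 3263 (g = 3198 + 65 = 3263)
(g + 13650) + (z*Z(o(0), 0))*1 = (3263 + 13650) + (7*(-8 - 4*0²))*1 = 16913 + (7*(-8 - 4*0))*1 = 16913 + (7*(-8 + 0))*1 = 16913 + (7*(-8))*1 = 16913 - 56*1 = 16913 - 56 = 16857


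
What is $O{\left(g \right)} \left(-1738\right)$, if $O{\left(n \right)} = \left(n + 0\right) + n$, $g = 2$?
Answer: $-6952$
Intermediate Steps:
$O{\left(n \right)} = 2 n$ ($O{\left(n \right)} = n + n = 2 n$)
$O{\left(g \right)} \left(-1738\right) = 2 \cdot 2 \left(-1738\right) = 4 \left(-1738\right) = -6952$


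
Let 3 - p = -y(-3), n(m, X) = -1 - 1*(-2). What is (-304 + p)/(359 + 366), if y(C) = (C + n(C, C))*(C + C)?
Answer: -289/725 ≈ -0.39862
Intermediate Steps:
n(m, X) = 1 (n(m, X) = -1 + 2 = 1)
y(C) = 2*C*(1 + C) (y(C) = (C + 1)*(C + C) = (1 + C)*(2*C) = 2*C*(1 + C))
p = 15 (p = 3 - (-1)*2*(-3)*(1 - 3) = 3 - (-1)*2*(-3)*(-2) = 3 - (-1)*12 = 3 - 1*(-12) = 3 + 12 = 15)
(-304 + p)/(359 + 366) = (-304 + 15)/(359 + 366) = -289/725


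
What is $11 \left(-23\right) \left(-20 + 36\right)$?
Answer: $-4048$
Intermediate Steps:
$11 \left(-23\right) \left(-20 + 36\right) = \left(-253\right) 16 = -4048$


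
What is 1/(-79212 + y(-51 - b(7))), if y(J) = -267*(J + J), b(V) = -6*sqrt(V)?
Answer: -8663/438308862 + 89*sqrt(7)/73051477 ≈ -1.6541e-5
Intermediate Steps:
y(J) = -534*J
1/(-79212 + y(-51 - b(7))) = 1/(-79212 - 534*(-51 - (-6)*sqrt(7))) = 1/(-79212 - 534*(-51 + 6*sqrt(7))) = 1/(-79212 + (27234 - 3204*sqrt(7))) = 1/(-51978 - 3204*sqrt(7))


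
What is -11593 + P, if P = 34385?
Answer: 22792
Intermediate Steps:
-11593 + P = -11593 + 34385 = 22792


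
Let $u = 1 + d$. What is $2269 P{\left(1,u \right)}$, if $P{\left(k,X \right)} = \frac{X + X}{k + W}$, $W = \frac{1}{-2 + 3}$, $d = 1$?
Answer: $4538$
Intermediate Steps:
$u = 2$ ($u = 1 + 1 = 2$)
$W = 1$ ($W = 1^{-1} = 1$)
$P{\left(k,X \right)} = \frac{2 X}{1 + k}$ ($P{\left(k,X \right)} = \frac{X + X}{k + 1} = \frac{2 X}{1 + k}$)
$2269 P{\left(1,u \right)} = 2269 \cdot 2 \cdot 2 \frac{1}{1 + 1} = 2269 \cdot 2 \cdot 2 \cdot \frac{1}{2} = 2269 \cdot 2 = 4538$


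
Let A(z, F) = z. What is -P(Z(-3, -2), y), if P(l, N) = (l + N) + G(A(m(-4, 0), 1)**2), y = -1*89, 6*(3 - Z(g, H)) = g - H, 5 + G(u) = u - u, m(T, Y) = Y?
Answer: 545/6 ≈ 90.833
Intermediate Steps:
G(u) = -5 (G(u) = -5 + (u - u) = -5 + 0 = -5)
Z(g, H) = 3 - g/6 + H/6 (Z(g, H) = 3 - (g - H)/6 = 3 + (-g/6 + H/6) = 3 - g/6 + H/6)
y = -89
P(l, N) = -5 + N + l (P(l, N) = (l + N) - 5 = (N + l) - 5 = -5 + N + l)
-P(Z(-3, -2), y) = -(-5 - 89 + (3 - 1/6*(-3) + (1/6)*(-2))) = -(-5 - 89 + (3 + 1/2 - 1/3)) = -(-5 - 89 + 19/6) = -1*(-545/6) = 545/6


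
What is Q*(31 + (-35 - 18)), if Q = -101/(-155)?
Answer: -2222/155 ≈ -14.335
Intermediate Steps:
Q = 101/155 (Q = -101*(-1/155) = 101/155 ≈ 0.65161)
Q*(31 + (-35 - 18)) = 101*(31 + (-35 - 18))/155 = 101*(31 - 53)/155 = (101/155)*(-22) = -2222/155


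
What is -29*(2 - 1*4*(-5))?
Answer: -638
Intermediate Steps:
-29*(2 - 1*4*(-5)) = -29*(2 - 4*(-5)) = -29*(2 + 20) = -29*22 = -638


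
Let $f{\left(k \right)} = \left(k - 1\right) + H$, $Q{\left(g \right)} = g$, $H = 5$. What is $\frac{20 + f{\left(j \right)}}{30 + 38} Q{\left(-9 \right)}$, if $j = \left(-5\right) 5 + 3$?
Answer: $- \frac{9}{34} \approx -0.26471$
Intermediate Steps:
$j = -22$ ($j = -25 + 3 = -22$)
$f{\left(k \right)} = 4 + k$ ($f{\left(k \right)} = \left(k - 1\right) + 5 = \left(-1 + k\right) + 5 = 4 + k$)
$\frac{20 + f{\left(j \right)}}{30 + 38} Q{\left(-9 \right)} = \frac{20 + \left(4 - 22\right)}{30 + 38} \left(-9\right) = \frac{20 - 18}{68} \left(-9\right) = 2 \cdot \frac{1}{68} \left(-9\right) = \frac{1}{34} \left(-9\right) = - \frac{9}{34}$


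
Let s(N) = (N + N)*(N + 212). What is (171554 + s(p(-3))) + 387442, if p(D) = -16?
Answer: 552724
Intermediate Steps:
s(N) = 2*N*(212 + N) (s(N) = (2*N)*(212 + N) = 2*N*(212 + N))
(171554 + s(p(-3))) + 387442 = (171554 + 2*(-16)*(212 - 16)) + 387442 = (171554 + 2*(-16)*196) + 387442 = (171554 - 6272) + 387442 = 165282 + 387442 = 552724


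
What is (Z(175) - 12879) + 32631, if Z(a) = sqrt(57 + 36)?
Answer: 19752 + sqrt(93) ≈ 19762.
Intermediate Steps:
Z(a) = sqrt(93)
(Z(175) - 12879) + 32631 = (sqrt(93) - 12879) + 32631 = (-12879 + sqrt(93)) + 32631 = 19752 + sqrt(93)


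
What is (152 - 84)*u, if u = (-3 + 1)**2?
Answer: 272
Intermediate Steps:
u = 4 (u = (-2)**2 = 4)
(152 - 84)*u = (152 - 84)*4 = 68*4 = 272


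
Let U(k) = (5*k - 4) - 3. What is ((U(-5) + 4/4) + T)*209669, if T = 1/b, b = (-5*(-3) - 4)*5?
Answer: -357275976/55 ≈ -6.4959e+6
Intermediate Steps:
U(k) = -7 + 5*k (U(k) = (-4 + 5*k) - 3 = -7 + 5*k)
b = 55 (b = (15 - 4)*5 = 11*5 = 55)
T = 1/55 ≈ 0.018182
((U(-5) + 4/4) + T)*209669 = (((-7 + 5*(-5)) + 4/4) + 1/55)*209669 = (((-7 - 25) + 4*(¼)) + 1/55)*209669 = ((-32 + 1) + 1/55)*209669 = (-31 + 1/55)*209669 = -1704/55*209669 = -357275976/55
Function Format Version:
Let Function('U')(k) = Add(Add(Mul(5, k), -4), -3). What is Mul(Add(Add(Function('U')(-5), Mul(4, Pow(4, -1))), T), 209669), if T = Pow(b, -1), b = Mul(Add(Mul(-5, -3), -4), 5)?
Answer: Rational(-357275976, 55) ≈ -6.4959e+6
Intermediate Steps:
Function('U')(k) = Add(-7, Mul(5, k)) (Function('U')(k) = Add(Add(-4, Mul(5, k)), -3) = Add(-7, Mul(5, k)))
b = 55 (b = Mul(Add(15, -4), 5) = Mul(11, 5) = 55)
T = Rational(1, 55) (T = Pow(55, -1) = Rational(1, 55) ≈ 0.018182)
Mul(Add(Add(Function('U')(-5), Mul(4, Pow(4, -1))), T), 209669) = Mul(Add(Add(Add(-7, Mul(5, -5)), Mul(4, Pow(4, -1))), Rational(1, 55)), 209669) = Mul(Add(Add(Add(-7, -25), Mul(4, Rational(1, 4))), Rational(1, 55)), 209669) = Mul(Add(Add(-32, 1), Rational(1, 55)), 209669) = Mul(Add(-31, Rational(1, 55)), 209669) = Mul(Rational(-1704, 55), 209669) = Rational(-357275976, 55)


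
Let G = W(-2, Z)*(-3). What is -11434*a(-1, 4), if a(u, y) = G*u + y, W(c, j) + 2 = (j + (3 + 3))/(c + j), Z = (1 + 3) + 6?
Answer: -45736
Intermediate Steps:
Z = 10 (Z = 4 + 6 = 10)
W(c, j) = -2 + (6 + j)/(c + j) (W(c, j) = -2 + (j + (3 + 3))/(c + j) = -2 + (j + 6)/(c + j) = -2 + (6 + j)/(c + j))
G = 0 (G = ((6 - 1*10 - 2*(-2))/(-2 + 10))*(-3) = ((6 - 10 + 4)/8)*(-3) = ((1/8)*0)*(-3) = 0*(-3) = 0)
a(u, y) = y (a(u, y) = 0*u + y = 0 + y = y)
-11434*a(-1, 4) = -11434*4 = -45736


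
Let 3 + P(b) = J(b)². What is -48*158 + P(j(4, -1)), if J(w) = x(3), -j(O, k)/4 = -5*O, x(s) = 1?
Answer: -7586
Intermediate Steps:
j(O, k) = 20*O (j(O, k) = -(-20)*O = 20*O)
J(w) = 1
P(b) = -2 (P(b) = -3 + 1² = -3 + 1 = -2)
-48*158 + P(j(4, -1)) = -48*158 - 2 = -7584 - 2 = -7586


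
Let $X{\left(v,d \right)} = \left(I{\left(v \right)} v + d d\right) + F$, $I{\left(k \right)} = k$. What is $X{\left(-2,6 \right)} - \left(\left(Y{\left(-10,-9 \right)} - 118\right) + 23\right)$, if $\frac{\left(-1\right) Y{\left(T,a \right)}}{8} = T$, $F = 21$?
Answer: $76$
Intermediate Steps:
$Y{\left(T,a \right)} = - 8 T$
$X{\left(v,d \right)} = 21 + d^{2} + v^{2}$ ($X{\left(v,d \right)} = \left(v v + d d\right) + 21 = \left(v^{2} + d^{2}\right) + 21 = \left(d^{2} + v^{2}\right) + 21 = 21 + d^{2} + v^{2}$)
$X{\left(-2,6 \right)} - \left(\left(Y{\left(-10,-9 \right)} - 118\right) + 23\right) = \left(21 + 6^{2} + \left(-2\right)^{2}\right) - \left(\left(\left(-8\right) \left(-10\right) - 118\right) + 23\right) = \left(21 + 36 + 4\right) - \left(\left(80 - 118\right) + 23\right) = 61 - \left(-38 + 23\right) = 61 - -15 = 61 + 15 = 76$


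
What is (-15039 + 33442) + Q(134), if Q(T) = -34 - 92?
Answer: 18277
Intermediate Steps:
Q(T) = -126
(-15039 + 33442) + Q(134) = (-15039 + 33442) - 126 = 18403 - 126 = 18277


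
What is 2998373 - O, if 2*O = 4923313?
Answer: 1073433/2 ≈ 5.3672e+5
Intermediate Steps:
O = 4923313/2 (O = (½)*4923313 = 4923313/2 ≈ 2.4617e+6)
2998373 - O = 2998373 - 1*4923313/2 = 2998373 - 4923313/2 = 1073433/2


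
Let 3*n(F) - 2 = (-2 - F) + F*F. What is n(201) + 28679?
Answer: 42079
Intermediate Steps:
n(F) = -F/3 + F²/3 (n(F) = ⅔ + ((-2 - F) + F*F)/3 = ⅔ + ((-2 - F) + F²)/3 = ⅔ + (-2 + F² - F)/3 = ⅔ + (-⅔ - F/3 + F²/3) = -F/3 + F²/3)
n(201) + 28679 = (⅓)*201*(-1 + 201) + 28679 = (⅓)*201*200 + 28679 = 13400 + 28679 = 42079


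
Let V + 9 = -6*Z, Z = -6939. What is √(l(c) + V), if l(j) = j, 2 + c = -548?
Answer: 5*√1643 ≈ 202.67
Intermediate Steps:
c = -550 (c = -2 - 548 = -550)
V = 41625 (V = -9 - 6*(-6939) = -9 + 41634 = 41625)
√(l(c) + V) = √(-550 + 41625) = √41075 = 5*√1643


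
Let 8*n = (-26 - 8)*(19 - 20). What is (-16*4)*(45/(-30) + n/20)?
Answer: 412/5 ≈ 82.400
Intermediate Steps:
n = 17/4 (n = ((-26 - 8)*(19 - 20))/8 = (-34*(-1))/8 = (⅛)*34 = 17/4 ≈ 4.2500)
(-16*4)*(45/(-30) + n/20) = (-16*4)*(45/(-30) + (17/4)/20) = -64*(45*(-1/30) + (17/4)*(1/20)) = -64*(-3/2 + 17/80) = -64*(-103/80) = 412/5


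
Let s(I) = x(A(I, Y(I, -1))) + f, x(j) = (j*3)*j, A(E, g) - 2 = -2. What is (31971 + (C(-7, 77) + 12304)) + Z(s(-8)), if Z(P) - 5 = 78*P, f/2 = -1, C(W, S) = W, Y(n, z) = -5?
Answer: 44117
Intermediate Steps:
A(E, g) = 0 (A(E, g) = 2 - 2 = 0)
x(j) = 3*j² (x(j) = (3*j)*j = 3*j²)
f = -2 (f = 2*(-1) = -2)
s(I) = -2 (s(I) = 3*0² - 2 = 3*0 - 2 = 0 - 2 = -2)
Z(P) = 5 + 78*P
(31971 + (C(-7, 77) + 12304)) + Z(s(-8)) = (31971 + (-7 + 12304)) + (5 + 78*(-2)) = (31971 + 12297) + (5 - 156) = 44268 - 151 = 44117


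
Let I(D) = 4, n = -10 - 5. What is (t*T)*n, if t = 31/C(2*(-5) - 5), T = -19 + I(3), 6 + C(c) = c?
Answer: -2325/7 ≈ -332.14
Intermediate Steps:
C(c) = -6 + c
n = -15
T = -15 (T = -19 + 4 = -15)
t = -31/21 (t = 31/(-6 + (2*(-5) - 5)) = 31/(-6 + (-10 - 5)) = 31/(-6 - 15) = 31/(-21) = 31*(-1/21) = -31/21 ≈ -1.4762)
(t*T)*n = -31/21*(-15)*(-15) = (155/7)*(-15) = -2325/7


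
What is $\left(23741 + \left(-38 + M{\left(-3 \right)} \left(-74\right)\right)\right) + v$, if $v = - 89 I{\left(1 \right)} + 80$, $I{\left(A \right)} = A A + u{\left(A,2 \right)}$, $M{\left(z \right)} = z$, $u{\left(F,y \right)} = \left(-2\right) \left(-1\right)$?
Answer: $23738$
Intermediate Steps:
$u{\left(F,y \right)} = 2$
$I{\left(A \right)} = 2 + A^{2}$ ($I{\left(A \right)} = A A + 2 = A^{2} + 2 = 2 + A^{2}$)
$v = -187$ ($v = - 89 \left(2 + 1^{2}\right) + 80 = - 89 \left(2 + 1\right) + 80 = \left(-89\right) 3 + 80 = -267 + 80 = -187$)
$\left(23741 + \left(-38 + M{\left(-3 \right)} \left(-74\right)\right)\right) + v = \left(23741 - -184\right) - 187 = \left(23741 + \left(-38 + 222\right)\right) - 187 = \left(23741 + 184\right) - 187 = 23925 - 187 = 23738$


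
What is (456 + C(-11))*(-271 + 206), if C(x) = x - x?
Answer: -29640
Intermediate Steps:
C(x) = 0
(456 + C(-11))*(-271 + 206) = (456 + 0)*(-271 + 206) = 456*(-65) = -29640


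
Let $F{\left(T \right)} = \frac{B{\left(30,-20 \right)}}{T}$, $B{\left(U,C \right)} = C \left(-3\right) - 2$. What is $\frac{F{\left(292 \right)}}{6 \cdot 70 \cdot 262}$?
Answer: $\frac{29}{16065840} \approx 1.8051 \cdot 10^{-6}$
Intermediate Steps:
$B{\left(U,C \right)} = -2 - 3 C$ ($B{\left(U,C \right)} = - 3 C - 2 = -2 - 3 C$)
$F{\left(T \right)} = \frac{58}{T}$ ($F{\left(T \right)} = \frac{-2 - -60}{T} = \frac{-2 + 60}{T} = \frac{58}{T}$)
$\frac{F{\left(292 \right)}}{6 \cdot 70 \cdot 262} = \frac{58 \cdot \frac{1}{292}}{6 \cdot 70 \cdot 262} = \frac{58 \cdot \frac{1}{292}}{420 \cdot 262} = \frac{29}{146 \cdot 110040} = \frac{29}{146} \cdot \frac{1}{110040} = \frac{29}{16065840}$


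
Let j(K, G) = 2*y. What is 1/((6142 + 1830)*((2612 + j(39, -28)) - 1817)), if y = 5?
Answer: 1/6417460 ≈ 1.5582e-7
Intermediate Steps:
j(K, G) = 10 (j(K, G) = 2*5 = 10)
1/((6142 + 1830)*((2612 + j(39, -28)) - 1817)) = 1/((6142 + 1830)*((2612 + 10) - 1817)) = 1/(7972*(2622 - 1817)) = (1/7972)/805 = (1/7972)*(1/805) = 1/6417460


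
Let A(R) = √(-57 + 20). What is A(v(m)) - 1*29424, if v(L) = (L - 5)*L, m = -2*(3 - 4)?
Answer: -29424 + I*√37 ≈ -29424.0 + 6.0828*I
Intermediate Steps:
m = 2 (m = -2*(-1) = 2)
v(L) = L*(-5 + L) (v(L) = (-5 + L)*L = L*(-5 + L))
A(R) = I*√37 (A(R) = √(-37) = I*√37)
A(v(m)) - 1*29424 = I*√37 - 1*29424 = I*√37 - 29424 = -29424 + I*√37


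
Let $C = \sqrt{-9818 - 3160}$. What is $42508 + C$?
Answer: $42508 + 3 i \sqrt{1442} \approx 42508.0 + 113.92 i$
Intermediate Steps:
$C = 3 i \sqrt{1442}$ ($C = \sqrt{-12978} = 3 i \sqrt{1442} \approx 113.92 i$)
$42508 + C = 42508 + 3 i \sqrt{1442}$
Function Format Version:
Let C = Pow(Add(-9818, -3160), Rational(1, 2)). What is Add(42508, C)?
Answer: Add(42508, Mul(3, I, Pow(1442, Rational(1, 2)))) ≈ Add(42508., Mul(113.92, I))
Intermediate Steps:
C = Mul(3, I, Pow(1442, Rational(1, 2))) (C = Pow(-12978, Rational(1, 2)) = Mul(3, I, Pow(1442, Rational(1, 2))) ≈ Mul(113.92, I))
Add(42508, C) = Add(42508, Mul(3, I, Pow(1442, Rational(1, 2))))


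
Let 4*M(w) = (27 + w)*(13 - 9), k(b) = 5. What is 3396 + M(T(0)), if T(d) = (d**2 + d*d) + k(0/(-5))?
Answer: 3428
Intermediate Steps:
T(d) = 5 + 2*d**2 (T(d) = (d**2 + d*d) + 5 = (d**2 + d**2) + 5 = 2*d**2 + 5 = 5 + 2*d**2)
M(w) = 27 + w (M(w) = ((27 + w)*(13 - 9))/4 = ((27 + w)*4)/4 = (108 + 4*w)/4 = 27 + w)
3396 + M(T(0)) = 3396 + (27 + (5 + 2*0**2)) = 3396 + (27 + (5 + 2*0)) = 3396 + (27 + (5 + 0)) = 3396 + (27 + 5) = 3396 + 32 = 3428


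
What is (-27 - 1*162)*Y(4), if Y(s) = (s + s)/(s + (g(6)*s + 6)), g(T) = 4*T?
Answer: -756/53 ≈ -14.264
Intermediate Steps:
Y(s) = 2*s/(6 + 25*s) (Y(s) = (s + s)/(s + ((4*6)*s + 6)) = (2*s)/(s + (24*s + 6)) = (2*s)/(s + (6 + 24*s)) = (2*s)/(6 + 25*s) = 2*s/(6 + 25*s))
(-27 - 1*162)*Y(4) = (-27 - 1*162)*(2*4/(6 + 25*4)) = (-27 - 162)*(2*4/(6 + 100)) = -378*4/106 = -189*4/53 = -756/53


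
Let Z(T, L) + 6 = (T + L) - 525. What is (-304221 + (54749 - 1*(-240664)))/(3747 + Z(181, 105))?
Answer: -4404/1751 ≈ -2.5151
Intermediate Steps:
Z(T, L) = -531 + L + T (Z(T, L) = -6 + ((T + L) - 525) = -6 + ((L + T) - 525) = -6 + (-525 + L + T) = -531 + L + T)
(-304221 + (54749 - 1*(-240664)))/(3747 + Z(181, 105)) = (-304221 + (54749 - 1*(-240664)))/(3747 + (-531 + 105 + 181)) = (-304221 + (54749 + 240664))/(3747 - 245) = (-304221 + 295413)/3502 = -8808*1/3502 = -4404/1751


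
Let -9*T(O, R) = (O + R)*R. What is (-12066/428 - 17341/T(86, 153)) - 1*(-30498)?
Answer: 26496660931/869482 ≈ 30474.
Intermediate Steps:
T(O, R) = -R*(O + R)/9 (T(O, R) = -(O + R)*R/9 = -R*(O + R)/9)
(-12066/428 - 17341/T(86, 153)) - 1*(-30498) = (-12066/428 - 17341*(-1/(17*(86 + 153)))) - 1*(-30498) = (-12066*1/428 - 17341/((-⅑*153*239))) + 30498 = (-6033/214 - 17341/(-4063)) + 30498 = (-6033/214 - 17341*(-1/4063)) + 30498 = (-6033/214 + 17341/4063) + 30498 = -20801105/869482 + 30498 = 26496660931/869482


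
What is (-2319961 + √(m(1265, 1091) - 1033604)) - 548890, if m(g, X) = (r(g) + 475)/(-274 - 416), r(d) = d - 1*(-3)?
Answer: -2868851 + 3*I*√6075309470/230 ≈ -2.8689e+6 + 1016.7*I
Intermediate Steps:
r(d) = 3 + d (r(d) = d + 3 = 3 + d)
m(g, X) = -239/345 - g/690 (m(g, X) = ((3 + g) + 475)/(-274 - 416) = (478 + g)/(-690) = (478 + g)*(-1/690) = -239/345 - g/690)
(-2319961 + √(m(1265, 1091) - 1033604)) - 548890 = (-2319961 + √((-239/345 - 1/690*1265) - 1033604)) - 548890 = (-2319961 + √((-239/345 - 11/6) - 1033604)) - 548890 = (-2319961 + √(-581/230 - 1033604)) - 548890 = (-2319961 + √(-237729501/230)) - 548890 = (-2319961 + 3*I*√6075309470/230) - 548890 = -2868851 + 3*I*√6075309470/230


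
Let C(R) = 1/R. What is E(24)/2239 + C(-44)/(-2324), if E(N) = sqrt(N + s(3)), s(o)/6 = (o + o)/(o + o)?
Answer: 1/102256 + sqrt(30)/2239 ≈ 0.0024561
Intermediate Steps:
s(o) = 6 (s(o) = 6*((o + o)/(o + o)) = 6*((2*o)/((2*o))) = 6*((2*o)*(1/(2*o))) = 6*1 = 6)
E(N) = sqrt(6 + N) (E(N) = sqrt(N + 6) = sqrt(6 + N))
E(24)/2239 + C(-44)/(-2324) = sqrt(6 + 24)/2239 + 1/(-44*(-2324)) = sqrt(30)*(1/2239) - 1/44*(-1/2324) = sqrt(30)/2239 + 1/102256 = 1/102256 + sqrt(30)/2239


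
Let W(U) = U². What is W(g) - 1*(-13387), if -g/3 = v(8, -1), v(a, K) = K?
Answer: 13396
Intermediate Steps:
g = 3 (g = -3*(-1) = 3)
W(g) - 1*(-13387) = 3² - 1*(-13387) = 9 + 13387 = 13396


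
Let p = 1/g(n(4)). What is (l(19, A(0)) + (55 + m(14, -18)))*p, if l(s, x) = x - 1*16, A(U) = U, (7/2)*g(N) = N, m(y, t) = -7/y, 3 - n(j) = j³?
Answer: -539/244 ≈ -2.2090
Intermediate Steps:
n(j) = 3 - j³
g(N) = 2*N/7
l(s, x) = -16 + x (l(s, x) = x - 16 = -16 + x)
p = -7/122 (p = 1/(2*(3 - 1*4³)/7) = 1/(2*(3 - 1*64)/7) = 1/(2*(3 - 64)/7) = 1/((2/7)*(-61)) = 1/(-122/7) = -7/122 ≈ -0.057377)
(l(19, A(0)) + (55 + m(14, -18)))*p = ((-16 + 0) + (55 - 7/14))*(-7/122) = (-16 + (55 - 7*1/14))*(-7/122) = (-16 + (55 - ½))*(-7/122) = (-16 + 109/2)*(-7/122) = (77/2)*(-7/122) = -539/244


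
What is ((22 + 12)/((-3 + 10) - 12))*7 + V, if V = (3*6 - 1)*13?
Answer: 867/5 ≈ 173.40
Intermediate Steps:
V = 221 (V = (18 - 1)*13 = 17*13 = 221)
((22 + 12)/((-3 + 10) - 12))*7 + V = ((22 + 12)/((-3 + 10) - 12))*7 + 221 = (34/(7 - 12))*7 + 221 = (34/(-5))*7 + 221 = (34*(-⅕))*7 + 221 = -34/5*7 + 221 = -238/5 + 221 = 867/5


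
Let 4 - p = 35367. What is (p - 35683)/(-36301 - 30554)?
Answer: 23682/22285 ≈ 1.0627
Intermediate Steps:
p = -35363 (p = 4 - 1*35367 = 4 - 35367 = -35363)
(p - 35683)/(-36301 - 30554) = (-35363 - 35683)/(-36301 - 30554) = -71046/(-66855) = -71046*(-1/66855) = 23682/22285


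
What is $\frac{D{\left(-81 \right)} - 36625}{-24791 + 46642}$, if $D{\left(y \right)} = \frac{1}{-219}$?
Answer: $- \frac{8020876}{4785369} \approx -1.6761$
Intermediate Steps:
$D{\left(y \right)} = - \frac{1}{219}$
$\frac{D{\left(-81 \right)} - 36625}{-24791 + 46642} = \frac{- \frac{1}{219} - 36625}{-24791 + 46642} = - \frac{8020876}{219 \cdot 21851} = \left(- \frac{8020876}{219}\right) \frac{1}{21851} = - \frac{8020876}{4785369}$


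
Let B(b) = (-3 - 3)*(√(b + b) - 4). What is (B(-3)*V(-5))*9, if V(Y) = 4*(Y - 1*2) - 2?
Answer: -6480 + 1620*I*√6 ≈ -6480.0 + 3968.2*I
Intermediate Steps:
V(Y) = -10 + 4*Y (V(Y) = 4*(Y - 2) - 2 = 4*(-2 + Y) - 2 = (-8 + 4*Y) - 2 = -10 + 4*Y)
B(b) = 24 - 6*√2*√b (B(b) = -6*(√(2*b) - 4) = -6*(√2*√b - 4) = -6*(-4 + √2*√b) = 24 - 6*√2*√b)
(B(-3)*V(-5))*9 = ((24 - 6*√2*√(-3))*(-10 + 4*(-5)))*9 = ((24 - 6*√2*I*√3)*(-10 - 20))*9 = ((24 - 6*I*√6)*(-30))*9 = (-720 + 180*I*√6)*9 = -6480 + 1620*I*√6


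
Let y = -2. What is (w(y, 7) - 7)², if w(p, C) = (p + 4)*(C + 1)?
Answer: 81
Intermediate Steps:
w(p, C) = (1 + C)*(4 + p) (w(p, C) = (4 + p)*(1 + C) = (1 + C)*(4 + p))
(w(y, 7) - 7)² = ((4 - 2 + 4*7 + 7*(-2)) - 7)² = ((4 - 2 + 28 - 14) - 7)² = (16 - 7)² = 9² = 81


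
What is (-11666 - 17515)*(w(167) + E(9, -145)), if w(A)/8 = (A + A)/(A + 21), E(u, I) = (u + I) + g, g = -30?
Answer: 208177254/47 ≈ 4.4293e+6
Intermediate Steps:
E(u, I) = -30 + I + u (E(u, I) = (u + I) - 30 = (I + u) - 30 = -30 + I + u)
w(A) = 16*A/(21 + A) (w(A) = 8*((A + A)/(A + 21)) = 8*((2*A)/(21 + A)) = 8*(2*A/(21 + A)) = 16*A/(21 + A))
(-11666 - 17515)*(w(167) + E(9, -145)) = (-11666 - 17515)*(16*167/(21 + 167) + (-30 - 145 + 9)) = -29181*(16*167/188 - 166) = -29181*(16*167*(1/188) - 166) = -29181*(668/47 - 166) = -29181*(-7134/47) = 208177254/47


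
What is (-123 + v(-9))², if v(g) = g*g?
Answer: 1764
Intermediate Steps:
v(g) = g²
(-123 + v(-9))² = (-123 + (-9)²)² = (-123 + 81)² = (-42)² = 1764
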